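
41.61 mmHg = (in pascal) 5548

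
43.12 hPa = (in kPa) 4.312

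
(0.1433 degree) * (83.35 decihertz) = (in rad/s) 0.02085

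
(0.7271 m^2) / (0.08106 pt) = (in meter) 2.543e+04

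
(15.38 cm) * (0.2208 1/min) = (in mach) 1.662e-06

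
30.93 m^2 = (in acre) 0.007643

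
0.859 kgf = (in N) 8.424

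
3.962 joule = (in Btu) 0.003755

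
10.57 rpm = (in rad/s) 1.107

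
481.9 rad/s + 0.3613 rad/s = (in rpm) 4605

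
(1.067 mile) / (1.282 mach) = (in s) 3.934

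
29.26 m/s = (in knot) 56.88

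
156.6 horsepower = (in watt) 1.168e+05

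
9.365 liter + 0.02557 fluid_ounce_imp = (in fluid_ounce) 316.7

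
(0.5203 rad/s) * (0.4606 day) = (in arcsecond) 4.271e+09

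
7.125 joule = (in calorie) 1.703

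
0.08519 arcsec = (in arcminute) 0.00142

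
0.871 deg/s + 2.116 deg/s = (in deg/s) 2.987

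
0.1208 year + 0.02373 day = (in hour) 1059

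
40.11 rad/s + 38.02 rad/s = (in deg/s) 4477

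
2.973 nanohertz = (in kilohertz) 2.973e-12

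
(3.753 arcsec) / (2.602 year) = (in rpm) 2.117e-12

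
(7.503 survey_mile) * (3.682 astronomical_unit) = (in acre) 1.644e+12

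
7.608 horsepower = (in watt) 5673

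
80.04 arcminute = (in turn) 0.003706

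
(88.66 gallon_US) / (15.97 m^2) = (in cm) 2.102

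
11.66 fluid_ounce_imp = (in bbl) 0.002084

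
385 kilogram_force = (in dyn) 3.776e+08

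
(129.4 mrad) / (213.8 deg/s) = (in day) 4.014e-07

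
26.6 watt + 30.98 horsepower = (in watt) 2.313e+04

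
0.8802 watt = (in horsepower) 0.00118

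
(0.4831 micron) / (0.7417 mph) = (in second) 1.457e-06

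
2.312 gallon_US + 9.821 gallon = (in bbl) 0.2889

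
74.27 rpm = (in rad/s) 7.778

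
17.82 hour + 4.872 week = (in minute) 5.018e+04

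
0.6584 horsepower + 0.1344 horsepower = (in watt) 591.2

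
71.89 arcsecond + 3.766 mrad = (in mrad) 4.115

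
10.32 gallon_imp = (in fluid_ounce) 1586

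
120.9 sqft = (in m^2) 11.23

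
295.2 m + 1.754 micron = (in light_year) 3.12e-14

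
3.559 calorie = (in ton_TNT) 3.559e-09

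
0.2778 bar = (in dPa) 2.778e+05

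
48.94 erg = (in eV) 3.055e+13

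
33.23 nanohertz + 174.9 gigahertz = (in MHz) 1.749e+05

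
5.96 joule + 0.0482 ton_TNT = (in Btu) 1.911e+05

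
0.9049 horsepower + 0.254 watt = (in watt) 675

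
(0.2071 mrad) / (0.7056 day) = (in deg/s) 1.946e-07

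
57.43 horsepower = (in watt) 4.283e+04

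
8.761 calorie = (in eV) 2.288e+20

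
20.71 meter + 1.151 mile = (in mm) 1.873e+06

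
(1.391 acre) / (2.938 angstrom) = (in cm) 1.916e+15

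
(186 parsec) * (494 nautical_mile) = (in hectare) 5.251e+20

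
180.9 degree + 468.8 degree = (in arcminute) 3.898e+04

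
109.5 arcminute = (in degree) 1.825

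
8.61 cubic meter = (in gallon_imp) 1894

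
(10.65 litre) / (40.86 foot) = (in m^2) 0.0008551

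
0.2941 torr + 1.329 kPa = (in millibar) 13.68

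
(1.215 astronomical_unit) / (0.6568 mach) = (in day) 9407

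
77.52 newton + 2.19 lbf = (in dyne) 8.726e+06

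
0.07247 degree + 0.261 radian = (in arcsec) 5.41e+04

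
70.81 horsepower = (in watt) 5.28e+04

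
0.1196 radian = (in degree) 6.853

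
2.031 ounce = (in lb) 0.1269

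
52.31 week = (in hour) 8788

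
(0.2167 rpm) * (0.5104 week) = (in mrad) 7.005e+06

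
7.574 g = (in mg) 7574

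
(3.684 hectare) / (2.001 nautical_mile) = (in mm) 9941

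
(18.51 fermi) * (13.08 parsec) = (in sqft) 8.041e+04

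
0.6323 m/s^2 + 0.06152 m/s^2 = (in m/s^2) 0.6938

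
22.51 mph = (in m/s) 10.06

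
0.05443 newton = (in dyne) 5443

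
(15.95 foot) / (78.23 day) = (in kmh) 2.589e-06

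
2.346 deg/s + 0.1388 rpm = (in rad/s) 0.05548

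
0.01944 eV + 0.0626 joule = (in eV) 3.907e+17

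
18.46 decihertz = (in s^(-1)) 1.846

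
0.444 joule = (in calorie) 0.1061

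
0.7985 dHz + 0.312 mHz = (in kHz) 8.016e-05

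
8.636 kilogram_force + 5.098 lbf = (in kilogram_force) 10.95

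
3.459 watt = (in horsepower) 0.004639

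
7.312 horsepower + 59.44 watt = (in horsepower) 7.392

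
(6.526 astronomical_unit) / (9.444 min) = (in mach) 5.06e+06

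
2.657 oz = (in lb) 0.1661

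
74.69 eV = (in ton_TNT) 2.86e-27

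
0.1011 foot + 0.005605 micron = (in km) 3.082e-05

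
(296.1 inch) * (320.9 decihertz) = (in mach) 0.7088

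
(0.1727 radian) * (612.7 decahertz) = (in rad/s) 1058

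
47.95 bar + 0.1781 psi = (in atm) 47.34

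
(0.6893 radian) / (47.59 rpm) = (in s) 0.1383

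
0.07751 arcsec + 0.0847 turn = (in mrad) 532.2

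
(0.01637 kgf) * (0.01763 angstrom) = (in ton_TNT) 6.764e-23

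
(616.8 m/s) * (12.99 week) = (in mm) 4.846e+12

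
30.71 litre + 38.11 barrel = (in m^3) 6.09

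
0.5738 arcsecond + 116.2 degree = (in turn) 0.3228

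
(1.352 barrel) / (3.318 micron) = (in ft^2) 6.973e+05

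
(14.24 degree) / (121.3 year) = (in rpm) 6.204e-10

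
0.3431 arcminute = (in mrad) 0.0998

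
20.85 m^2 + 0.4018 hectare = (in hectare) 0.4039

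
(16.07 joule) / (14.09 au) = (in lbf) 1.714e-12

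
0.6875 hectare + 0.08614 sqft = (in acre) 1.699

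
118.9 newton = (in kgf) 12.12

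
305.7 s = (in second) 305.7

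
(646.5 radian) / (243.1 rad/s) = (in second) 2.659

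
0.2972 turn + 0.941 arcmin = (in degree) 107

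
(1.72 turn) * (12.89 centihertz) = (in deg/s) 79.81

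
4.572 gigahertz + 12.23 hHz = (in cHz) 4.572e+11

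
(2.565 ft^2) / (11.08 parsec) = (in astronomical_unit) 4.659e-30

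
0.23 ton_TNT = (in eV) 6.006e+27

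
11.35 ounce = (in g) 321.8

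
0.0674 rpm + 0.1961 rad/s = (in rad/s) 0.2032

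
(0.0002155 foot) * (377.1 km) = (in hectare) 0.002477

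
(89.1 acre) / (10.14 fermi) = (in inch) 1.4e+21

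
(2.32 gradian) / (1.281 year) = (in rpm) 8.614e-09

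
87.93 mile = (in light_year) 1.496e-11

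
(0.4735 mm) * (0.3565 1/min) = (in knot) 5.469e-06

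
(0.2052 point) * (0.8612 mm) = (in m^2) 6.234e-08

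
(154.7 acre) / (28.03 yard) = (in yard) 2.671e+04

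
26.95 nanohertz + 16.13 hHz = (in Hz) 1613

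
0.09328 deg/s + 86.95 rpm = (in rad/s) 9.107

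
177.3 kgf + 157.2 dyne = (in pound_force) 390.9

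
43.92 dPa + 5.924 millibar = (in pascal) 596.8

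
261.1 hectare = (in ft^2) 2.81e+07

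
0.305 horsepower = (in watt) 227.4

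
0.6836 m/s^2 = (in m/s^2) 0.6836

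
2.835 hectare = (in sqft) 3.052e+05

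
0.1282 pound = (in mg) 5.815e+04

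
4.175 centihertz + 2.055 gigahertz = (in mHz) 2.055e+12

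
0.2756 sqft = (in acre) 6.327e-06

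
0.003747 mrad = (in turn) 5.964e-07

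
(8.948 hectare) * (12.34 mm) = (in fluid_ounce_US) 3.734e+07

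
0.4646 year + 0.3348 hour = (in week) 24.23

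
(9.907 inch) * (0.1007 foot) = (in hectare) 7.724e-07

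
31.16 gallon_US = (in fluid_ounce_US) 3988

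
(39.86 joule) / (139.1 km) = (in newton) 0.0002866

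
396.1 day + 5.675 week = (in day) 435.8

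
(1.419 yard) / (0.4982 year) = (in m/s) 8.259e-08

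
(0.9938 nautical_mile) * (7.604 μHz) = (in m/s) 0.014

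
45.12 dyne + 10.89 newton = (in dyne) 1.089e+06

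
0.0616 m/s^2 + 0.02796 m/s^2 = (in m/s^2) 0.08956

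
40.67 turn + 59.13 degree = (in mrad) 2.566e+05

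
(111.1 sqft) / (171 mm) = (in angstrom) 6.036e+11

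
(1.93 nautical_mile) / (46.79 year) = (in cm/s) 0.0002422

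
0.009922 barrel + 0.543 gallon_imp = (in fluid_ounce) 136.8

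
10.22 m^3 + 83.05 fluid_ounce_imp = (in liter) 1.022e+04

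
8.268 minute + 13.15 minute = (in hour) 0.357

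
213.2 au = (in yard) 3.488e+13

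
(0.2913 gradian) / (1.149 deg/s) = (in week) 3.773e-07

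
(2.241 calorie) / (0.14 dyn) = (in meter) 6.697e+06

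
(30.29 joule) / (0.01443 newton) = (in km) 2.099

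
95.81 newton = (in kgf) 9.77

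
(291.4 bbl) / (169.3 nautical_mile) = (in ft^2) 0.00159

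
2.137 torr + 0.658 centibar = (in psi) 0.1368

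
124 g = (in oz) 4.374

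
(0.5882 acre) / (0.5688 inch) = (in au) 1.101e-06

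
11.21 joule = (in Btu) 0.01063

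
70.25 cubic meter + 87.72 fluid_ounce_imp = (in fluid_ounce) 2.376e+06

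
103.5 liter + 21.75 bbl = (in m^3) 3.561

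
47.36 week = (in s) 2.864e+07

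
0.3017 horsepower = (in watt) 225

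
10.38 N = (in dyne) 1.038e+06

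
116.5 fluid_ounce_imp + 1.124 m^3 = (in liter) 1127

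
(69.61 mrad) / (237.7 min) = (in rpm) 4.661e-05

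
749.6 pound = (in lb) 749.6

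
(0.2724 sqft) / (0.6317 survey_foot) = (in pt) 372.6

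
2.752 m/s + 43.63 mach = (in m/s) 1.486e+04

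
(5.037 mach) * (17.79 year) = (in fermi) 9.622e+26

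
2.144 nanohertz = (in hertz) 2.144e-09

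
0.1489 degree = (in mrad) 2.599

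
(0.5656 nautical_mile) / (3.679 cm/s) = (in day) 0.3295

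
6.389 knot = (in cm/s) 328.7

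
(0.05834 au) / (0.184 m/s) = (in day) 5.49e+05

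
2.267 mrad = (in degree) 0.1299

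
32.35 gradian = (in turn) 0.08088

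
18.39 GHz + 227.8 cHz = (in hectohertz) 1.839e+08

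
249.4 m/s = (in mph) 557.9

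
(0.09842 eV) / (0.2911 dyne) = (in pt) 1.536e-11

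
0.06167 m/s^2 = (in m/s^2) 0.06167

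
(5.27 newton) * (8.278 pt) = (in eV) 9.606e+16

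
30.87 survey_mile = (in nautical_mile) 26.83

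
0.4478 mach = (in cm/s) 1.525e+04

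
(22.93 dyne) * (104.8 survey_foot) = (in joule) 0.007325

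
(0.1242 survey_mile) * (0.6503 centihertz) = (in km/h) 4.679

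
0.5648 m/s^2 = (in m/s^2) 0.5648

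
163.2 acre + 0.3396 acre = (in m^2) 6.618e+05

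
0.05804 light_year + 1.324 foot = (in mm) 5.491e+17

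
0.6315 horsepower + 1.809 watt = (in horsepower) 0.6339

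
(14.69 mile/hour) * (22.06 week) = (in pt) 2.484e+11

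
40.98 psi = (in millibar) 2825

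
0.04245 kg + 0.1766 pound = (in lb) 0.2702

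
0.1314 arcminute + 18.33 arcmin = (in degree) 0.3077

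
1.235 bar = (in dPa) 1.235e+06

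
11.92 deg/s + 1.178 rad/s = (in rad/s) 1.386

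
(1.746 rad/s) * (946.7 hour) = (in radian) 5.951e+06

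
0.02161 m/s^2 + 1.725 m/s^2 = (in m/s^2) 1.747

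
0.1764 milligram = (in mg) 0.1764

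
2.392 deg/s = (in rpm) 0.3987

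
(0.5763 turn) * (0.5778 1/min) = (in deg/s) 1.998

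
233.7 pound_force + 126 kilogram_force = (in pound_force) 511.5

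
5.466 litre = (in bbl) 0.03438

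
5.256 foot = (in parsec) 5.192e-17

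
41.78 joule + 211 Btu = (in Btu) 211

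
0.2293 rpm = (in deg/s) 1.376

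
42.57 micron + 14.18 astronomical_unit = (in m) 2.121e+12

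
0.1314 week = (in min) 1325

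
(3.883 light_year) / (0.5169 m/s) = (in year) 2.254e+09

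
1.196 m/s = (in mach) 0.003512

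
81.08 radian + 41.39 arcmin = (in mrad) 8.109e+04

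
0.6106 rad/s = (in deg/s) 34.98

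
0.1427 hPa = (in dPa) 142.7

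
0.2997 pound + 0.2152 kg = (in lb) 0.7741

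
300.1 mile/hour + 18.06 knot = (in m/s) 143.4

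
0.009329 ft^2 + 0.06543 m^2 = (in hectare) 6.63e-06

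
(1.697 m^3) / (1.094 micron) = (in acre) 383.3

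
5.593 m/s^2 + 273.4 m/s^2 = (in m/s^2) 279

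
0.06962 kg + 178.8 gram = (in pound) 0.5477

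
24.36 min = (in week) 0.002417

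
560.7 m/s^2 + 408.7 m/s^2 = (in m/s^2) 969.4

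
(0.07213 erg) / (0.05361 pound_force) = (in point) 8.574e-05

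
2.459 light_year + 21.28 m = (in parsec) 0.7539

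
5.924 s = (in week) 9.795e-06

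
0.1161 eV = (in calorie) 4.446e-21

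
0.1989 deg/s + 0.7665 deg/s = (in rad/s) 0.01685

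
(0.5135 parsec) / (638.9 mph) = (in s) 5.548e+13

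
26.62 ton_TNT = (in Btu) 1.056e+08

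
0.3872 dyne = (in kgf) 3.948e-07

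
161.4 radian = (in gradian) 1.028e+04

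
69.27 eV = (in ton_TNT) 2.653e-27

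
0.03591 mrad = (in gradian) 0.002286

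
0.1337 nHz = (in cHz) 1.337e-08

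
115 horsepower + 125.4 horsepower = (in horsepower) 240.4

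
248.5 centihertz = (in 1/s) 2.485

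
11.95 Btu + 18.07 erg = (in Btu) 11.95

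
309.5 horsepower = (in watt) 2.308e+05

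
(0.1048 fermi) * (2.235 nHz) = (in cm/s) 2.342e-23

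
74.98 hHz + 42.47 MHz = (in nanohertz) 4.248e+16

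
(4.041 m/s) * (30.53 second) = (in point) 3.497e+05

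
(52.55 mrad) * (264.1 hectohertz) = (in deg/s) 7.952e+04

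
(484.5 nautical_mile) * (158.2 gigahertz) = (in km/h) 5.11e+17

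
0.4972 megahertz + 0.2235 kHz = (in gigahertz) 0.0004974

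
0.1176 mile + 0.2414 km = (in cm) 4.307e+04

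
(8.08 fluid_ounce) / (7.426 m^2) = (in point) 0.09121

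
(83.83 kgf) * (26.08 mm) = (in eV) 1.338e+20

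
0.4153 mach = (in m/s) 141.4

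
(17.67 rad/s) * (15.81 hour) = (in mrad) 1.006e+09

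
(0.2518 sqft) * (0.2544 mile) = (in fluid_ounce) 3.239e+05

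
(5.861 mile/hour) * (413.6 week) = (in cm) 6.554e+10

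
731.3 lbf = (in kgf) 331.7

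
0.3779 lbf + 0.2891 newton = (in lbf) 0.4429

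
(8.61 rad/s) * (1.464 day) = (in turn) 1.733e+05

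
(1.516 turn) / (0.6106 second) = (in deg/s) 893.8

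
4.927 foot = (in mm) 1502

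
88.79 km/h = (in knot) 47.94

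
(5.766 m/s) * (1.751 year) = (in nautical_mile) 1.719e+05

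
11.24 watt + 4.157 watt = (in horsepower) 0.02065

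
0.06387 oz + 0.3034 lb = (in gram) 139.4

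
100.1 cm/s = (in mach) 0.00294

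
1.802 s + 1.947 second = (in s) 3.749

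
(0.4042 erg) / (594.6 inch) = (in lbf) 6.017e-10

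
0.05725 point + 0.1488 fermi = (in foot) 6.626e-05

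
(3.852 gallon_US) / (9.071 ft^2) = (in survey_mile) 1.075e-05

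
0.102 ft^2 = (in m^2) 0.009476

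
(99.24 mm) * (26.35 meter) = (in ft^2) 28.15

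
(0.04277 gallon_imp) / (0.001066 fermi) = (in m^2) 1.824e+14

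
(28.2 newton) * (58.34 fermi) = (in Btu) 1.559e-15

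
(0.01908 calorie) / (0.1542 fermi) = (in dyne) 5.177e+19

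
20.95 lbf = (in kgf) 9.503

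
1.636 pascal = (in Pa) 1.636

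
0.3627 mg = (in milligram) 0.3627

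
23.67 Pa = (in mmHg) 0.1775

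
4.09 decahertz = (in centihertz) 4090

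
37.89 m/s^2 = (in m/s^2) 37.89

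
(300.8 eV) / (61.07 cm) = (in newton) 7.892e-17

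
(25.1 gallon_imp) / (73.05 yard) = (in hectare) 1.708e-07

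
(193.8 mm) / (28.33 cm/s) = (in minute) 0.0114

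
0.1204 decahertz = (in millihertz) 1204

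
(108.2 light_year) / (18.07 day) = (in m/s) 6.557e+11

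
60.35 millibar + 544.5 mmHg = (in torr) 589.8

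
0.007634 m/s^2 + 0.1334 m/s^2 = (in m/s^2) 0.141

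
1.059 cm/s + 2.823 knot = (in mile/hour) 3.272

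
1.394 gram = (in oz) 0.04917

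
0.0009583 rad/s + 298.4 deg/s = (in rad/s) 5.209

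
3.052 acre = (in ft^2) 1.329e+05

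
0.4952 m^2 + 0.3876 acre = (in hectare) 0.1569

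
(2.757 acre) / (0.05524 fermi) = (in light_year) 2.135e+04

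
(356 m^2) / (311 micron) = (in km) 1145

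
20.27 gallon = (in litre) 76.73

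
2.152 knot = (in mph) 2.476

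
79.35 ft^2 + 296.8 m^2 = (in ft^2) 3274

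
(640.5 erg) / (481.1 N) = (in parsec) 4.315e-24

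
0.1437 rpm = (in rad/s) 0.01505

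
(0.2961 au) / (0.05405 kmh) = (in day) 3.415e+07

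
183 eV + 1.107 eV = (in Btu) 2.796e-20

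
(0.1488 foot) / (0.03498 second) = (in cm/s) 129.7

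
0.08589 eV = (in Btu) 1.304e-23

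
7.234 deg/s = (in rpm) 1.206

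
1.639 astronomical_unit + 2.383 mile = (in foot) 8.044e+11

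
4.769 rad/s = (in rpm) 45.54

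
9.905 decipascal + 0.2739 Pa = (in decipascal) 12.64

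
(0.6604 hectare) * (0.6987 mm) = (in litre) 4614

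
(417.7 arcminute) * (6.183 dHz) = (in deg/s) 4.304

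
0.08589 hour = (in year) 9.805e-06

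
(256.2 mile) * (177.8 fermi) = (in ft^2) 7.891e-07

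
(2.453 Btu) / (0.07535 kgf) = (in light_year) 3.702e-13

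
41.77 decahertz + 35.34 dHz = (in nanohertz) 4.212e+11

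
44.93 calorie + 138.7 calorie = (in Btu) 0.7282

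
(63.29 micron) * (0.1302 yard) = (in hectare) 7.535e-10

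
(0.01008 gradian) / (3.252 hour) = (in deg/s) 7.749e-07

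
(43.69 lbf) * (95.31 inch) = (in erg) 4.705e+09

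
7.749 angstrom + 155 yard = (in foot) 465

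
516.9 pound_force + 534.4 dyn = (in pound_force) 516.9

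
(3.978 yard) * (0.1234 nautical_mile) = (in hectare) 0.08313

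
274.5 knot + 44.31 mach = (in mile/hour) 3.407e+04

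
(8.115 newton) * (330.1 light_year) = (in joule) 2.534e+19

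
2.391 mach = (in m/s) 814.1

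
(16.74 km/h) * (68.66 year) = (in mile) 6.256e+06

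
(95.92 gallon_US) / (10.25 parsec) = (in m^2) 1.148e-18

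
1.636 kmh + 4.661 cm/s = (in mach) 0.001472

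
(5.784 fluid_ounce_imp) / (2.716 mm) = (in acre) 1.495e-05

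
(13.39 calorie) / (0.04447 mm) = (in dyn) 1.26e+11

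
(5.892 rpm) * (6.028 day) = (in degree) 1.841e+07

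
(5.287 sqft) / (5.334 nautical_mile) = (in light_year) 5.256e-21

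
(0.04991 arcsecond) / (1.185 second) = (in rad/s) 2.042e-07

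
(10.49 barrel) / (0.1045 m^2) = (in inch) 628.3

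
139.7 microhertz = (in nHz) 1.397e+05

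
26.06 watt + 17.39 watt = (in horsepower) 0.05827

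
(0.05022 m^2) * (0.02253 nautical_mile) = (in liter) 2095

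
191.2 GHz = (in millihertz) 1.912e+14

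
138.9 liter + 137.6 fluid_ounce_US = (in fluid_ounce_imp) 5032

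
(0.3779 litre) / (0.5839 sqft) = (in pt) 19.75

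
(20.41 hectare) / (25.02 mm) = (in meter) 8.157e+06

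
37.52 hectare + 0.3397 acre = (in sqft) 4.053e+06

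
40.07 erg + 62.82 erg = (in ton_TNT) 2.459e-15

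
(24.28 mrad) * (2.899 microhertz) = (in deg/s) 4.033e-06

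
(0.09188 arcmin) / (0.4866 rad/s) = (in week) 9.082e-11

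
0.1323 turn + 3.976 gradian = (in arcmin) 3072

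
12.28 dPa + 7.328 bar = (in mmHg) 5496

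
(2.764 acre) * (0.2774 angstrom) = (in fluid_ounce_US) 0.01049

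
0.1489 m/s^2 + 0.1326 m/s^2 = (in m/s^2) 0.2815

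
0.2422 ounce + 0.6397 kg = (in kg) 0.6466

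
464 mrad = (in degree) 26.59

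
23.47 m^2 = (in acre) 0.0058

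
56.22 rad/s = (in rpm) 536.9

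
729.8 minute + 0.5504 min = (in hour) 12.17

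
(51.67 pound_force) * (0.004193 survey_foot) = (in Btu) 0.0002784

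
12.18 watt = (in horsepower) 0.01633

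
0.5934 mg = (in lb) 1.308e-06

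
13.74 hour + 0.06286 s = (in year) 0.001568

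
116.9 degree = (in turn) 0.3247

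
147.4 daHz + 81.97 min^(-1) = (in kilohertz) 1.475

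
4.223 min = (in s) 253.4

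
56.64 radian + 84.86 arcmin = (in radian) 56.66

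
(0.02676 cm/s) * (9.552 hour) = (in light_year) 9.727e-16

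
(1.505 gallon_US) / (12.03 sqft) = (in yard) 0.005575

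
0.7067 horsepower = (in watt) 527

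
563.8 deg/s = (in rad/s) 9.84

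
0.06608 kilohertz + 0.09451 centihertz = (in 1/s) 66.08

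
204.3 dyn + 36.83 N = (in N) 36.83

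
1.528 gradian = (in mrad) 24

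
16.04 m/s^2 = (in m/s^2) 16.04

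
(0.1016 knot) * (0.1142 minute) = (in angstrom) 3.581e+09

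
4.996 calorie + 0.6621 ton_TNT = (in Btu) 2.626e+06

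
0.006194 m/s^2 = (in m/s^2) 0.006194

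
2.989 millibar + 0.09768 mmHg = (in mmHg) 2.34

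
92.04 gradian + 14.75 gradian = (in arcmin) 5767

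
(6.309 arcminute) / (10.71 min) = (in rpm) 2.727e-05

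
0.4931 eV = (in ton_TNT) 1.888e-29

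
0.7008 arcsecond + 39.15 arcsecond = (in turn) 3.075e-05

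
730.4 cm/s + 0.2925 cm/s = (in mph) 16.35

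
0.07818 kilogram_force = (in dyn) 7.667e+04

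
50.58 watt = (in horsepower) 0.06783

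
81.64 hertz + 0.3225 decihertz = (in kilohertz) 0.08167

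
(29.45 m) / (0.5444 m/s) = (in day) 0.0006261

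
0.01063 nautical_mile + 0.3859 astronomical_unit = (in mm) 5.773e+13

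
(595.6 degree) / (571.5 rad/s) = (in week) 3.007e-08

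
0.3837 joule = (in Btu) 0.0003637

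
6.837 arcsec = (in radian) 3.315e-05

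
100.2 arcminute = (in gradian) 1.856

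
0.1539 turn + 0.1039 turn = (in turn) 0.2578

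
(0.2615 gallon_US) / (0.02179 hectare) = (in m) 4.543e-06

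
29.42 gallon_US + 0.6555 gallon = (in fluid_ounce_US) 3850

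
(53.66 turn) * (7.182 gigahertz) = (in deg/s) 1.387e+14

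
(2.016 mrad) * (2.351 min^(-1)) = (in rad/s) 7.899e-05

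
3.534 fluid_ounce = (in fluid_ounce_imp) 3.678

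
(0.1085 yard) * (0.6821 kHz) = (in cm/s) 6767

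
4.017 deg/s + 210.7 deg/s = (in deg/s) 214.7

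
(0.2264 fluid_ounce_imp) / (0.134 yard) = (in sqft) 0.0005651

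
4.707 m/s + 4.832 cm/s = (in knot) 9.244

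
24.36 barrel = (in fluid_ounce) 1.31e+05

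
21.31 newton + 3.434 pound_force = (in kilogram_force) 3.731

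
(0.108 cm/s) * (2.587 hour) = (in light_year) 1.063e-15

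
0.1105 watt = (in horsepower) 0.0001482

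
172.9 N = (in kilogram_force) 17.63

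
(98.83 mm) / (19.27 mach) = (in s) 1.506e-05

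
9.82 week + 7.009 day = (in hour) 1818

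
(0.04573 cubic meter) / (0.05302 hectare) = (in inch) 0.003396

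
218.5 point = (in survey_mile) 4.79e-05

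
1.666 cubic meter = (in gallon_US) 440.1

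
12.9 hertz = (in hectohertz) 0.129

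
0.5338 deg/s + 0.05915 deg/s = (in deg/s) 0.593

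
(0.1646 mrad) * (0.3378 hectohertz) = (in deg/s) 0.3186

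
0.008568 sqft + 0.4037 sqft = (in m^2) 0.0383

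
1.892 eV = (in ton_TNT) 7.245e-29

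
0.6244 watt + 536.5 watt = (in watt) 537.1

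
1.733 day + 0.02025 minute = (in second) 1.497e+05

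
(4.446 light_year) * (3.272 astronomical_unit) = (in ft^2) 2.216e+29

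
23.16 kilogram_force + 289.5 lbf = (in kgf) 154.5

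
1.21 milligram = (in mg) 1.21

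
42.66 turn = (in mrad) 2.68e+05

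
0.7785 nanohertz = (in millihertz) 7.785e-07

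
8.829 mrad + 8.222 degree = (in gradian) 9.698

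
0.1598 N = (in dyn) 1.598e+04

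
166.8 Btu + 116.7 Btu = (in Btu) 283.5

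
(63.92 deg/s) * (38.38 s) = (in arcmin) 1.472e+05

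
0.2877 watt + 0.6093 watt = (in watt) 0.897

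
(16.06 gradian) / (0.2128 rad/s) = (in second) 1.185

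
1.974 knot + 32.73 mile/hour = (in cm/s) 1565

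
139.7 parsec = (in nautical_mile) 2.328e+15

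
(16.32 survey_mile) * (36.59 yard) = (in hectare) 87.88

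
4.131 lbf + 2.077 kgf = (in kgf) 3.951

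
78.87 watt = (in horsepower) 0.1058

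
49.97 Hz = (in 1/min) 2998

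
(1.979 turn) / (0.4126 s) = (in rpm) 287.8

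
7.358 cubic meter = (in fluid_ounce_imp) 2.59e+05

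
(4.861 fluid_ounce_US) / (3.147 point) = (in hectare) 1.295e-05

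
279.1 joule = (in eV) 1.742e+21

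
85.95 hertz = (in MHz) 8.595e-05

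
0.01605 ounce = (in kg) 0.000455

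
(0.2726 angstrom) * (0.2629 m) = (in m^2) 7.167e-12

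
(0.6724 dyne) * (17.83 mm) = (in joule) 1.199e-07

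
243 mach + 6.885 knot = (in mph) 1.851e+05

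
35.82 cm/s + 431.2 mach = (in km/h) 5.286e+05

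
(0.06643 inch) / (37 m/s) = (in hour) 1.267e-08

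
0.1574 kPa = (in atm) 0.001553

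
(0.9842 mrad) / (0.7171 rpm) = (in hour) 3.641e-06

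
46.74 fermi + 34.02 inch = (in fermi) 8.641e+14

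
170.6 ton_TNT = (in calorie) 1.706e+11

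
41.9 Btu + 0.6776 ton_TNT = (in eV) 1.77e+28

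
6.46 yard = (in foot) 19.38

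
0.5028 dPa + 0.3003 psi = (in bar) 0.02071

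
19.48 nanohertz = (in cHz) 1.948e-06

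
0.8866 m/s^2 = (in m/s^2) 0.8866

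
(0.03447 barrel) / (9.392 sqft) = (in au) 4.198e-14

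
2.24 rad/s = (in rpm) 21.39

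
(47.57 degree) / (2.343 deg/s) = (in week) 3.357e-05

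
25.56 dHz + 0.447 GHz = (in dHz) 4.47e+09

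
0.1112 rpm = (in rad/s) 0.01164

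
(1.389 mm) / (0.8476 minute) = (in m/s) 2.731e-05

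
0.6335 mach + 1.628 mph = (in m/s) 216.4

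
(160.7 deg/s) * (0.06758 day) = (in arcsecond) 3.378e+09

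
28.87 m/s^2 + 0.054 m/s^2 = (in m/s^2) 28.92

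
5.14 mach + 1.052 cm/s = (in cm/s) 1.75e+05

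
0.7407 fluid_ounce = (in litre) 0.02191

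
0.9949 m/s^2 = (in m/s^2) 0.9949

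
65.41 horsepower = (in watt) 4.878e+04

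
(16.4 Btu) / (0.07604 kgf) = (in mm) 2.32e+07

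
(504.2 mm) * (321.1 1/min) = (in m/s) 2.698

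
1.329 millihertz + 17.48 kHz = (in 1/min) 1.049e+06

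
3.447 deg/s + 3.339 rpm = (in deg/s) 23.48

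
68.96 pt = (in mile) 1.512e-05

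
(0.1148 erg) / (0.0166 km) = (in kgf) 7.052e-11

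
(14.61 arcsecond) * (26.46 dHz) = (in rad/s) 0.0001874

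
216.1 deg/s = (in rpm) 36.02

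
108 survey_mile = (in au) 1.162e-06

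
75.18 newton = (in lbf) 16.9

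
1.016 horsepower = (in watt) 757.6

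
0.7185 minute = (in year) 1.367e-06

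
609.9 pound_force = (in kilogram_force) 276.6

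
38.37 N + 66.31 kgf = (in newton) 688.6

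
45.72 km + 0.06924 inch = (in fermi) 4.572e+19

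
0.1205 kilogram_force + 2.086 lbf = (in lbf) 2.352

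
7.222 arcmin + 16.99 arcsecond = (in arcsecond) 450.3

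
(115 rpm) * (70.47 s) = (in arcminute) 2.917e+06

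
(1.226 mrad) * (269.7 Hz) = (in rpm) 3.157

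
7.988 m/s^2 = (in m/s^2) 7.988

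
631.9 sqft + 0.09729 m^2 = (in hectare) 0.00588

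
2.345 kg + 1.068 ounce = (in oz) 83.79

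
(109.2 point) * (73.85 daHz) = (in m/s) 28.45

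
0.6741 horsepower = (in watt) 502.7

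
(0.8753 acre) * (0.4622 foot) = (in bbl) 3139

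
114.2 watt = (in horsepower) 0.1531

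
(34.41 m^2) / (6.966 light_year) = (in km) 5.221e-19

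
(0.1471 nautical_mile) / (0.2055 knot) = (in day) 0.02983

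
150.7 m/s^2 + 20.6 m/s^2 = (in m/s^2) 171.3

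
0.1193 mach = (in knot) 78.96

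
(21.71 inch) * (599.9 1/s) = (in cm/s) 3.308e+04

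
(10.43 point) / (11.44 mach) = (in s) 9.446e-07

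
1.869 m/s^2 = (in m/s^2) 1.869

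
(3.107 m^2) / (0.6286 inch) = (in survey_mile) 0.1209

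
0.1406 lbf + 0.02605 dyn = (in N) 0.6254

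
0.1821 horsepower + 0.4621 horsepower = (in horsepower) 0.6442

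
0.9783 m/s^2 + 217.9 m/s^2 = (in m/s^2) 218.9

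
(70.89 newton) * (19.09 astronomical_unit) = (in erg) 2.024e+21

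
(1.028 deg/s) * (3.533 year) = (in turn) 3.182e+05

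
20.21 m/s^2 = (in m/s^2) 20.21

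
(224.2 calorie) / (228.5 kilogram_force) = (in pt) 1187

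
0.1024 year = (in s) 3.229e+06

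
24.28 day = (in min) 3.496e+04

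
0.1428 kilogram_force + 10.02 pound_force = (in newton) 45.97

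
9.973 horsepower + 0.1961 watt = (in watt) 7437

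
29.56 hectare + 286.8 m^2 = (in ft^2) 3.185e+06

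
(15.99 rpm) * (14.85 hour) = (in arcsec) 1.846e+10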